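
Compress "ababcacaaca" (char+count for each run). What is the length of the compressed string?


Input: ababcacaaca
Runs:
  'a' x 1 => "a1"
  'b' x 1 => "b1"
  'a' x 1 => "a1"
  'b' x 1 => "b1"
  'c' x 1 => "c1"
  'a' x 1 => "a1"
  'c' x 1 => "c1"
  'a' x 2 => "a2"
  'c' x 1 => "c1"
  'a' x 1 => "a1"
Compressed: "a1b1a1b1c1a1c1a2c1a1"
Compressed length: 20

20


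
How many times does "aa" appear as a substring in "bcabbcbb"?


Searching for "aa" in "bcabbcbb"
Scanning each position:
  Position 0: "bc" => no
  Position 1: "ca" => no
  Position 2: "ab" => no
  Position 3: "bb" => no
  Position 4: "bc" => no
  Position 5: "cb" => no
  Position 6: "bb" => no
Total occurrences: 0

0


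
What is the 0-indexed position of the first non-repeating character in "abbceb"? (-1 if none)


Input: abbceb
Character frequencies:
  'a': 1
  'b': 3
  'c': 1
  'e': 1
Scanning left to right for freq == 1:
  Position 0 ('a'): unique! => answer = 0

0


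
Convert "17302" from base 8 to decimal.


Input: "17302" in base 8
Positional expansion:
  Digit '1' (value 1) x 8^4 = 4096
  Digit '7' (value 7) x 8^3 = 3584
  Digit '3' (value 3) x 8^2 = 192
  Digit '0' (value 0) x 8^1 = 0
  Digit '2' (value 2) x 8^0 = 2
Sum = 7874

7874


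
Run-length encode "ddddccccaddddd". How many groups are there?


Input: ddddccccaddddd
Scanning for consecutive runs:
  Group 1: 'd' x 4 (positions 0-3)
  Group 2: 'c' x 4 (positions 4-7)
  Group 3: 'a' x 1 (positions 8-8)
  Group 4: 'd' x 5 (positions 9-13)
Total groups: 4

4


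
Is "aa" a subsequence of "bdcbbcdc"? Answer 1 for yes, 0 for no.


Check if "aa" is a subsequence of "bdcbbcdc"
Greedy scan:
  Position 0 ('b'): no match needed
  Position 1 ('d'): no match needed
  Position 2 ('c'): no match needed
  Position 3 ('b'): no match needed
  Position 4 ('b'): no match needed
  Position 5 ('c'): no match needed
  Position 6 ('d'): no match needed
  Position 7 ('c'): no match needed
Only matched 0/2 characters => not a subsequence

0


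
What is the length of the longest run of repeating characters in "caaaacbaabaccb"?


Input: "caaaacbaabaccb"
Scanning for longest run:
  Position 1 ('a'): new char, reset run to 1
  Position 2 ('a'): continues run of 'a', length=2
  Position 3 ('a'): continues run of 'a', length=3
  Position 4 ('a'): continues run of 'a', length=4
  Position 5 ('c'): new char, reset run to 1
  Position 6 ('b'): new char, reset run to 1
  Position 7 ('a'): new char, reset run to 1
  Position 8 ('a'): continues run of 'a', length=2
  Position 9 ('b'): new char, reset run to 1
  Position 10 ('a'): new char, reset run to 1
  Position 11 ('c'): new char, reset run to 1
  Position 12 ('c'): continues run of 'c', length=2
  Position 13 ('b'): new char, reset run to 1
Longest run: 'a' with length 4

4


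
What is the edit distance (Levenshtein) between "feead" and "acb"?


Computing edit distance: "feead" -> "acb"
DP table:
           a    c    b
      0    1    2    3
  f   1    1    2    3
  e   2    2    2    3
  e   3    3    3    3
  a   4    3    4    4
  d   5    4    4    5
Edit distance = dp[5][3] = 5

5


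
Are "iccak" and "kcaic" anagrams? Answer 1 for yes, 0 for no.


Strings: "iccak", "kcaic"
Sorted first:  accik
Sorted second: accik
Sorted forms match => anagrams

1


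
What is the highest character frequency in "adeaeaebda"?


Input: adeaeaebda
Character counts:
  'a': 4
  'b': 1
  'd': 2
  'e': 3
Maximum frequency: 4

4


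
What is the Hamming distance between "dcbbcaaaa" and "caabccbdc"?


Comparing "dcbbcaaaa" and "caabccbdc" position by position:
  Position 0: 'd' vs 'c' => differ
  Position 1: 'c' vs 'a' => differ
  Position 2: 'b' vs 'a' => differ
  Position 3: 'b' vs 'b' => same
  Position 4: 'c' vs 'c' => same
  Position 5: 'a' vs 'c' => differ
  Position 6: 'a' vs 'b' => differ
  Position 7: 'a' vs 'd' => differ
  Position 8: 'a' vs 'c' => differ
Total differences (Hamming distance): 7

7


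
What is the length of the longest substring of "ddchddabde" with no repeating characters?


Input: "ddchddabde"
Sliding window (track last position of each char):
  Position 0 ('d'): window [0,0] length 1 -- new best
  Position 1 ('d'): repeat (last at 0), move window start to 1
  Position 1 ('d'): window [1,1] length 1
  Position 2 ('c'): window [1,2] length 2 -- new best
  Position 3 ('h'): window [1,3] length 3 -- new best
  Position 4 ('d'): repeat (last at 1), move window start to 2
  Position 4 ('d'): window [2,4] length 3
  Position 5 ('d'): repeat (last at 4), move window start to 5
  Position 5 ('d'): window [5,5] length 1
  Position 6 ('a'): window [5,6] length 2
  Position 7 ('b'): window [5,7] length 3
  Position 8 ('d'): repeat (last at 5), move window start to 6
  Position 8 ('d'): window [6,8] length 3
  Position 9 ('e'): window [6,9] length 4 -- new best
Longest substring with no repeats: "abde" with length 4

4


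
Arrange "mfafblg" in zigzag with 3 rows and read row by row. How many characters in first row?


Zigzag "mfafblg" into 3 rows:
Placing characters:
  'm' => row 0
  'f' => row 1
  'a' => row 2
  'f' => row 1
  'b' => row 0
  'l' => row 1
  'g' => row 2
Rows:
  Row 0: "mb"
  Row 1: "ffl"
  Row 2: "ag"
First row length: 2

2


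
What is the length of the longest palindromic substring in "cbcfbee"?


Input: "cbcfbee"
Checking substrings for palindromes:
  [0:3] "cbc" (len 3) => palindrome
  [5:7] "ee" (len 2) => palindrome
Longest palindromic substring: "cbc" with length 3

3


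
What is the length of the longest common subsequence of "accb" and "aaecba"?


LCS of "accb" and "aaecba"
DP table:
           a    a    e    c    b    a
      0    0    0    0    0    0    0
  a   0    1    1    1    1    1    1
  c   0    1    1    1    2    2    2
  c   0    1    1    1    2    2    2
  b   0    1    1    1    2    3    3
LCS length = dp[4][6] = 3

3


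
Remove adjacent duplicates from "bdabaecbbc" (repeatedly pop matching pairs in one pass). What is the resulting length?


Input: bdabaecbbc
Stack-based adjacent duplicate removal:
  Read 'b': push. Stack: b
  Read 'd': push. Stack: bd
  Read 'a': push. Stack: bda
  Read 'b': push. Stack: bdab
  Read 'a': push. Stack: bdaba
  Read 'e': push. Stack: bdabae
  Read 'c': push. Stack: bdabaec
  Read 'b': push. Stack: bdabaecb
  Read 'b': matches stack top 'b' => pop. Stack: bdabaec
  Read 'c': matches stack top 'c' => pop. Stack: bdabae
Final stack: "bdabae" (length 6)

6


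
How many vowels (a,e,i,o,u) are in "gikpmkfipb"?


Input: gikpmkfipb
Checking each character:
  'g' at position 0: consonant
  'i' at position 1: vowel (running total: 1)
  'k' at position 2: consonant
  'p' at position 3: consonant
  'm' at position 4: consonant
  'k' at position 5: consonant
  'f' at position 6: consonant
  'i' at position 7: vowel (running total: 2)
  'p' at position 8: consonant
  'b' at position 9: consonant
Total vowels: 2

2


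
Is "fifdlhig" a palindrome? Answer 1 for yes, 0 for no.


Input: fifdlhig
Reversed: gihldfif
  Compare pos 0 ('f') with pos 7 ('g'): MISMATCH
  Compare pos 1 ('i') with pos 6 ('i'): match
  Compare pos 2 ('f') with pos 5 ('h'): MISMATCH
  Compare pos 3 ('d') with pos 4 ('l'): MISMATCH
Result: not a palindrome

0


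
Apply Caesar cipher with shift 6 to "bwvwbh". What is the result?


Caesar cipher: shift "bwvwbh" by 6
  'b' (pos 1) + 6 = pos 7 = 'h'
  'w' (pos 22) + 6 = pos 2 = 'c'
  'v' (pos 21) + 6 = pos 1 = 'b'
  'w' (pos 22) + 6 = pos 2 = 'c'
  'b' (pos 1) + 6 = pos 7 = 'h'
  'h' (pos 7) + 6 = pos 13 = 'n'
Result: hcbchn

hcbchn


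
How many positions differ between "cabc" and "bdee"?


Comparing "cabc" and "bdee" position by position:
  Position 0: 'c' vs 'b' => DIFFER
  Position 1: 'a' vs 'd' => DIFFER
  Position 2: 'b' vs 'e' => DIFFER
  Position 3: 'c' vs 'e' => DIFFER
Positions that differ: 4

4


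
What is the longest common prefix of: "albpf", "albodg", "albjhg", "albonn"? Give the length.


Words: albpf, albodg, albjhg, albonn
  Position 0: all 'a' => match
  Position 1: all 'l' => match
  Position 2: all 'b' => match
  Position 3: ('p', 'o', 'j', 'o') => mismatch, stop
LCP = "alb" (length 3)

3


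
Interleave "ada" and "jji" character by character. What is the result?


Interleaving "ada" and "jji":
  Position 0: 'a' from first, 'j' from second => "aj"
  Position 1: 'd' from first, 'j' from second => "dj"
  Position 2: 'a' from first, 'i' from second => "ai"
Result: ajdjai

ajdjai


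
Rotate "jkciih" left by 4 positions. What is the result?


Input: "jkciih", rotate left by 4
First 4 characters: "jkci"
Remaining characters: "ih"
Concatenate remaining + first: "ih" + "jkci" = "ihjkci"

ihjkci


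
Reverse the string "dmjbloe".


Input: dmjbloe
Reading characters right to left:
  Position 6: 'e'
  Position 5: 'o'
  Position 4: 'l'
  Position 3: 'b'
  Position 2: 'j'
  Position 1: 'm'
  Position 0: 'd'
Reversed: eolbjmd

eolbjmd


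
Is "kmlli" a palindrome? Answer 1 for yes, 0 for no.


Input: kmlli
Reversed: illmk
  Compare pos 0 ('k') with pos 4 ('i'): MISMATCH
  Compare pos 1 ('m') with pos 3 ('l'): MISMATCH
Result: not a palindrome

0


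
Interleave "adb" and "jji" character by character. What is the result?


Interleaving "adb" and "jji":
  Position 0: 'a' from first, 'j' from second => "aj"
  Position 1: 'd' from first, 'j' from second => "dj"
  Position 2: 'b' from first, 'i' from second => "bi"
Result: ajdjbi

ajdjbi


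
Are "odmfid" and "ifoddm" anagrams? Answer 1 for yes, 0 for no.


Strings: "odmfid", "ifoddm"
Sorted first:  ddfimo
Sorted second: ddfimo
Sorted forms match => anagrams

1


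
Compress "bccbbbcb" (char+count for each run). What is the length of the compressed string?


Input: bccbbbcb
Runs:
  'b' x 1 => "b1"
  'c' x 2 => "c2"
  'b' x 3 => "b3"
  'c' x 1 => "c1"
  'b' x 1 => "b1"
Compressed: "b1c2b3c1b1"
Compressed length: 10

10


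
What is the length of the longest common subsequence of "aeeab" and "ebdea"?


LCS of "aeeab" and "ebdea"
DP table:
           e    b    d    e    a
      0    0    0    0    0    0
  a   0    0    0    0    0    1
  e   0    1    1    1    1    1
  e   0    1    1    1    2    2
  a   0    1    1    1    2    3
  b   0    1    2    2    2    3
LCS length = dp[5][5] = 3

3


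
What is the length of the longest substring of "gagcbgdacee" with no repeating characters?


Input: "gagcbgdacee"
Sliding window (track last position of each char):
  Position 0 ('g'): window [0,0] length 1 -- new best
  Position 1 ('a'): window [0,1] length 2 -- new best
  Position 2 ('g'): repeat (last at 0), move window start to 1
  Position 2 ('g'): window [1,2] length 2
  Position 3 ('c'): window [1,3] length 3 -- new best
  Position 4 ('b'): window [1,4] length 4 -- new best
  Position 5 ('g'): repeat (last at 2), move window start to 3
  Position 5 ('g'): window [3,5] length 3
  Position 6 ('d'): window [3,6] length 4
  Position 7 ('a'): window [3,7] length 5 -- new best
  Position 8 ('c'): repeat (last at 3), move window start to 4
  Position 8 ('c'): window [4,8] length 5
  Position 9 ('e'): window [4,9] length 6 -- new best
  Position 10 ('e'): repeat (last at 9), move window start to 10
  Position 10 ('e'): window [10,10] length 1
Longest substring with no repeats: "bgdace" with length 6

6


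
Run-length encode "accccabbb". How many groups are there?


Input: accccabbb
Scanning for consecutive runs:
  Group 1: 'a' x 1 (positions 0-0)
  Group 2: 'c' x 4 (positions 1-4)
  Group 3: 'a' x 1 (positions 5-5)
  Group 4: 'b' x 3 (positions 6-8)
Total groups: 4

4


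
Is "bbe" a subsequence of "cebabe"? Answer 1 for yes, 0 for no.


Check if "bbe" is a subsequence of "cebabe"
Greedy scan:
  Position 0 ('c'): no match needed
  Position 1 ('e'): no match needed
  Position 2 ('b'): matches sub[0] = 'b'
  Position 3 ('a'): no match needed
  Position 4 ('b'): matches sub[1] = 'b'
  Position 5 ('e'): matches sub[2] = 'e'
All 3 characters matched => is a subsequence

1


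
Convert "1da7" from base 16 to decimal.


Input: "1da7" in base 16
Positional expansion:
  Digit '1' (value 1) x 16^3 = 4096
  Digit 'd' (value 13) x 16^2 = 3328
  Digit 'a' (value 10) x 16^1 = 160
  Digit '7' (value 7) x 16^0 = 7
Sum = 7591

7591


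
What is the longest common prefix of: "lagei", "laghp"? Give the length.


Words: lagei, laghp
  Position 0: all 'l' => match
  Position 1: all 'a' => match
  Position 2: all 'g' => match
  Position 3: ('e', 'h') => mismatch, stop
LCP = "lag" (length 3)

3


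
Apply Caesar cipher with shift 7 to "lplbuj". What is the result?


Caesar cipher: shift "lplbuj" by 7
  'l' (pos 11) + 7 = pos 18 = 's'
  'p' (pos 15) + 7 = pos 22 = 'w'
  'l' (pos 11) + 7 = pos 18 = 's'
  'b' (pos 1) + 7 = pos 8 = 'i'
  'u' (pos 20) + 7 = pos 1 = 'b'
  'j' (pos 9) + 7 = pos 16 = 'q'
Result: swsibq

swsibq


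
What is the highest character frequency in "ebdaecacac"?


Input: ebdaecacac
Character counts:
  'a': 3
  'b': 1
  'c': 3
  'd': 1
  'e': 2
Maximum frequency: 3

3


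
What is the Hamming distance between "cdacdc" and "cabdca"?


Comparing "cdacdc" and "cabdca" position by position:
  Position 0: 'c' vs 'c' => same
  Position 1: 'd' vs 'a' => differ
  Position 2: 'a' vs 'b' => differ
  Position 3: 'c' vs 'd' => differ
  Position 4: 'd' vs 'c' => differ
  Position 5: 'c' vs 'a' => differ
Total differences (Hamming distance): 5

5


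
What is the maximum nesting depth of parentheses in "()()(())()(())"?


Input: "()()(())()(())"
Tracking depth:
  Position 0 '(': depth becomes 1
  Position 1 ')': depth becomes 0
  Position 2 '(': depth becomes 1
  Position 3 ')': depth becomes 0
  Position 4 '(': depth becomes 1
  Position 5 '(': depth becomes 2
  Position 6 ')': depth becomes 1
  Position 7 ')': depth becomes 0
  Position 8 '(': depth becomes 1
  Position 9 ')': depth becomes 0
  Position 10 '(': depth becomes 1
  Position 11 '(': depth becomes 2
  Position 12 ')': depth becomes 1
  Position 13 ')': depth becomes 0
Maximum depth reached: 2

2


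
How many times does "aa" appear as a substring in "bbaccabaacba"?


Searching for "aa" in "bbaccabaacba"
Scanning each position:
  Position 0: "bb" => no
  Position 1: "ba" => no
  Position 2: "ac" => no
  Position 3: "cc" => no
  Position 4: "ca" => no
  Position 5: "ab" => no
  Position 6: "ba" => no
  Position 7: "aa" => MATCH
  Position 8: "ac" => no
  Position 9: "cb" => no
  Position 10: "ba" => no
Total occurrences: 1

1


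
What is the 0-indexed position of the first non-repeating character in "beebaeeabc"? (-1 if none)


Input: beebaeeabc
Character frequencies:
  'a': 2
  'b': 3
  'c': 1
  'e': 4
Scanning left to right for freq == 1:
  Position 0 ('b'): freq=3, skip
  Position 1 ('e'): freq=4, skip
  Position 2 ('e'): freq=4, skip
  Position 3 ('b'): freq=3, skip
  Position 4 ('a'): freq=2, skip
  Position 5 ('e'): freq=4, skip
  Position 6 ('e'): freq=4, skip
  Position 7 ('a'): freq=2, skip
  Position 8 ('b'): freq=3, skip
  Position 9 ('c'): unique! => answer = 9

9


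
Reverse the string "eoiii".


Input: eoiii
Reading characters right to left:
  Position 4: 'i'
  Position 3: 'i'
  Position 2: 'i'
  Position 1: 'o'
  Position 0: 'e'
Reversed: iiioe

iiioe


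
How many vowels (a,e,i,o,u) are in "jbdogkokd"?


Input: jbdogkokd
Checking each character:
  'j' at position 0: consonant
  'b' at position 1: consonant
  'd' at position 2: consonant
  'o' at position 3: vowel (running total: 1)
  'g' at position 4: consonant
  'k' at position 5: consonant
  'o' at position 6: vowel (running total: 2)
  'k' at position 7: consonant
  'd' at position 8: consonant
Total vowels: 2

2


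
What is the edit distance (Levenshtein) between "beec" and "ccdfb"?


Computing edit distance: "beec" -> "ccdfb"
DP table:
           c    c    d    f    b
      0    1    2    3    4    5
  b   1    1    2    3    4    4
  e   2    2    2    3    4    5
  e   3    3    3    3    4    5
  c   4    3    3    4    4    5
Edit distance = dp[4][5] = 5

5


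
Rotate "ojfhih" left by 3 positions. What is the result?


Input: "ojfhih", rotate left by 3
First 3 characters: "ojf"
Remaining characters: "hih"
Concatenate remaining + first: "hih" + "ojf" = "hihojf"

hihojf


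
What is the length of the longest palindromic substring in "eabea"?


Input: "eabea"
Checking substrings for palindromes:
  No multi-char palindromic substrings found
Longest palindromic substring: "e" with length 1

1


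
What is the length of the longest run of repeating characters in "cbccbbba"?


Input: "cbccbbba"
Scanning for longest run:
  Position 1 ('b'): new char, reset run to 1
  Position 2 ('c'): new char, reset run to 1
  Position 3 ('c'): continues run of 'c', length=2
  Position 4 ('b'): new char, reset run to 1
  Position 5 ('b'): continues run of 'b', length=2
  Position 6 ('b'): continues run of 'b', length=3
  Position 7 ('a'): new char, reset run to 1
Longest run: 'b' with length 3

3


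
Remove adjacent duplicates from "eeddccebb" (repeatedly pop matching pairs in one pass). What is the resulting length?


Input: eeddccebb
Stack-based adjacent duplicate removal:
  Read 'e': push. Stack: e
  Read 'e': matches stack top 'e' => pop. Stack: (empty)
  Read 'd': push. Stack: d
  Read 'd': matches stack top 'd' => pop. Stack: (empty)
  Read 'c': push. Stack: c
  Read 'c': matches stack top 'c' => pop. Stack: (empty)
  Read 'e': push. Stack: e
  Read 'b': push. Stack: eb
  Read 'b': matches stack top 'b' => pop. Stack: e
Final stack: "e" (length 1)

1


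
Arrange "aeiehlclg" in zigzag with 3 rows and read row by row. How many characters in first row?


Zigzag "aeiehlclg" into 3 rows:
Placing characters:
  'a' => row 0
  'e' => row 1
  'i' => row 2
  'e' => row 1
  'h' => row 0
  'l' => row 1
  'c' => row 2
  'l' => row 1
  'g' => row 0
Rows:
  Row 0: "ahg"
  Row 1: "eell"
  Row 2: "ic"
First row length: 3

3


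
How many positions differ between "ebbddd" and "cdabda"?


Comparing "ebbddd" and "cdabda" position by position:
  Position 0: 'e' vs 'c' => DIFFER
  Position 1: 'b' vs 'd' => DIFFER
  Position 2: 'b' vs 'a' => DIFFER
  Position 3: 'd' vs 'b' => DIFFER
  Position 4: 'd' vs 'd' => same
  Position 5: 'd' vs 'a' => DIFFER
Positions that differ: 5

5


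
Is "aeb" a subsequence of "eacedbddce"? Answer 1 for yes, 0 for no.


Check if "aeb" is a subsequence of "eacedbddce"
Greedy scan:
  Position 0 ('e'): no match needed
  Position 1 ('a'): matches sub[0] = 'a'
  Position 2 ('c'): no match needed
  Position 3 ('e'): matches sub[1] = 'e'
  Position 4 ('d'): no match needed
  Position 5 ('b'): matches sub[2] = 'b'
  Position 6 ('d'): no match needed
  Position 7 ('d'): no match needed
  Position 8 ('c'): no match needed
  Position 9 ('e'): no match needed
All 3 characters matched => is a subsequence

1


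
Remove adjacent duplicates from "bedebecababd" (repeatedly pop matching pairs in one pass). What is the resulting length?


Input: bedebecababd
Stack-based adjacent duplicate removal:
  Read 'b': push. Stack: b
  Read 'e': push. Stack: be
  Read 'd': push. Stack: bed
  Read 'e': push. Stack: bede
  Read 'b': push. Stack: bedeb
  Read 'e': push. Stack: bedebe
  Read 'c': push. Stack: bedebec
  Read 'a': push. Stack: bedebeca
  Read 'b': push. Stack: bedebecab
  Read 'a': push. Stack: bedebecaba
  Read 'b': push. Stack: bedebecabab
  Read 'd': push. Stack: bedebecababd
Final stack: "bedebecababd" (length 12)

12


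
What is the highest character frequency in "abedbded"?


Input: abedbded
Character counts:
  'a': 1
  'b': 2
  'd': 3
  'e': 2
Maximum frequency: 3

3


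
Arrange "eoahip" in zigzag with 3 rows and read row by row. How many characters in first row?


Zigzag "eoahip" into 3 rows:
Placing characters:
  'e' => row 0
  'o' => row 1
  'a' => row 2
  'h' => row 1
  'i' => row 0
  'p' => row 1
Rows:
  Row 0: "ei"
  Row 1: "ohp"
  Row 2: "a"
First row length: 2

2


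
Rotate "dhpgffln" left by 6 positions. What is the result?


Input: "dhpgffln", rotate left by 6
First 6 characters: "dhpgff"
Remaining characters: "ln"
Concatenate remaining + first: "ln" + "dhpgff" = "lndhpgff"

lndhpgff


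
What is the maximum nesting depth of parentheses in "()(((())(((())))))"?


Input: "()(((())(((())))))"
Tracking depth:
  Position 0 '(': depth becomes 1
  Position 1 ')': depth becomes 0
  Position 2 '(': depth becomes 1
  Position 3 '(': depth becomes 2
  Position 4 '(': depth becomes 3
  Position 5 '(': depth becomes 4
  Position 6 ')': depth becomes 3
  Position 7 ')': depth becomes 2
  Position 8 '(': depth becomes 3
  Position 9 '(': depth becomes 4
  Position 10 '(': depth becomes 5
  Position 11 '(': depth becomes 6
  Position 12 ')': depth becomes 5
  Position 13 ')': depth becomes 4
  Position 14 ')': depth becomes 3
  Position 15 ')': depth becomes 2
  Position 16 ')': depth becomes 1
  Position 17 ')': depth becomes 0
Maximum depth reached: 6

6


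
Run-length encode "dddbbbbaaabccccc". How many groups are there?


Input: dddbbbbaaabccccc
Scanning for consecutive runs:
  Group 1: 'd' x 3 (positions 0-2)
  Group 2: 'b' x 4 (positions 3-6)
  Group 3: 'a' x 3 (positions 7-9)
  Group 4: 'b' x 1 (positions 10-10)
  Group 5: 'c' x 5 (positions 11-15)
Total groups: 5

5


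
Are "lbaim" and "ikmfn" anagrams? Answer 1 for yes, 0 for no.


Strings: "lbaim", "ikmfn"
Sorted first:  abilm
Sorted second: fikmn
Differ at position 0: 'a' vs 'f' => not anagrams

0


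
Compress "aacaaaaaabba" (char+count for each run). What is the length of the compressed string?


Input: aacaaaaaabba
Runs:
  'a' x 2 => "a2"
  'c' x 1 => "c1"
  'a' x 6 => "a6"
  'b' x 2 => "b2"
  'a' x 1 => "a1"
Compressed: "a2c1a6b2a1"
Compressed length: 10

10


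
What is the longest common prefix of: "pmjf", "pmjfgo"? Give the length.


Words: pmjf, pmjfgo
  Position 0: all 'p' => match
  Position 1: all 'm' => match
  Position 2: all 'j' => match
  Position 3: all 'f' => match
LCP = "pmjf" (length 4)

4


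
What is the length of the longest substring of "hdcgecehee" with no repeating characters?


Input: "hdcgecehee"
Sliding window (track last position of each char):
  Position 0 ('h'): window [0,0] length 1 -- new best
  Position 1 ('d'): window [0,1] length 2 -- new best
  Position 2 ('c'): window [0,2] length 3 -- new best
  Position 3 ('g'): window [0,3] length 4 -- new best
  Position 4 ('e'): window [0,4] length 5 -- new best
  Position 5 ('c'): repeat (last at 2), move window start to 3
  Position 5 ('c'): window [3,5] length 3
  Position 6 ('e'): repeat (last at 4), move window start to 5
  Position 6 ('e'): window [5,6] length 2
  Position 7 ('h'): window [5,7] length 3
  Position 8 ('e'): repeat (last at 6), move window start to 7
  Position 8 ('e'): window [7,8] length 2
  Position 9 ('e'): repeat (last at 8), move window start to 9
  Position 9 ('e'): window [9,9] length 1
Longest substring with no repeats: "hdcge" with length 5

5


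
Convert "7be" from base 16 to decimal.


Input: "7be" in base 16
Positional expansion:
  Digit '7' (value 7) x 16^2 = 1792
  Digit 'b' (value 11) x 16^1 = 176
  Digit 'e' (value 14) x 16^0 = 14
Sum = 1982

1982


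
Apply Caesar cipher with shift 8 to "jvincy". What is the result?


Caesar cipher: shift "jvincy" by 8
  'j' (pos 9) + 8 = pos 17 = 'r'
  'v' (pos 21) + 8 = pos 3 = 'd'
  'i' (pos 8) + 8 = pos 16 = 'q'
  'n' (pos 13) + 8 = pos 21 = 'v'
  'c' (pos 2) + 8 = pos 10 = 'k'
  'y' (pos 24) + 8 = pos 6 = 'g'
Result: rdqvkg

rdqvkg


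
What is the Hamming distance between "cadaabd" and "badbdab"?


Comparing "cadaabd" and "badbdab" position by position:
  Position 0: 'c' vs 'b' => differ
  Position 1: 'a' vs 'a' => same
  Position 2: 'd' vs 'd' => same
  Position 3: 'a' vs 'b' => differ
  Position 4: 'a' vs 'd' => differ
  Position 5: 'b' vs 'a' => differ
  Position 6: 'd' vs 'b' => differ
Total differences (Hamming distance): 5

5


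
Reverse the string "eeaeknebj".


Input: eeaeknebj
Reading characters right to left:
  Position 8: 'j'
  Position 7: 'b'
  Position 6: 'e'
  Position 5: 'n'
  Position 4: 'k'
  Position 3: 'e'
  Position 2: 'a'
  Position 1: 'e'
  Position 0: 'e'
Reversed: jbenkeaee

jbenkeaee


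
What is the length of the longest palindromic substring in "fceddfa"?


Input: "fceddfa"
Checking substrings for palindromes:
  [3:5] "dd" (len 2) => palindrome
Longest palindromic substring: "dd" with length 2

2


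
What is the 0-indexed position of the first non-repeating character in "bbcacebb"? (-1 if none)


Input: bbcacebb
Character frequencies:
  'a': 1
  'b': 4
  'c': 2
  'e': 1
Scanning left to right for freq == 1:
  Position 0 ('b'): freq=4, skip
  Position 1 ('b'): freq=4, skip
  Position 2 ('c'): freq=2, skip
  Position 3 ('a'): unique! => answer = 3

3


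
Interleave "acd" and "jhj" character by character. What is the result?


Interleaving "acd" and "jhj":
  Position 0: 'a' from first, 'j' from second => "aj"
  Position 1: 'c' from first, 'h' from second => "ch"
  Position 2: 'd' from first, 'j' from second => "dj"
Result: ajchdj

ajchdj


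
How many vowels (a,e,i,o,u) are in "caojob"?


Input: caojob
Checking each character:
  'c' at position 0: consonant
  'a' at position 1: vowel (running total: 1)
  'o' at position 2: vowel (running total: 2)
  'j' at position 3: consonant
  'o' at position 4: vowel (running total: 3)
  'b' at position 5: consonant
Total vowels: 3

3


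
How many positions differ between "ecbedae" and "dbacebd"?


Comparing "ecbedae" and "dbacebd" position by position:
  Position 0: 'e' vs 'd' => DIFFER
  Position 1: 'c' vs 'b' => DIFFER
  Position 2: 'b' vs 'a' => DIFFER
  Position 3: 'e' vs 'c' => DIFFER
  Position 4: 'd' vs 'e' => DIFFER
  Position 5: 'a' vs 'b' => DIFFER
  Position 6: 'e' vs 'd' => DIFFER
Positions that differ: 7

7


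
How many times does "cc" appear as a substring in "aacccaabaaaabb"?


Searching for "cc" in "aacccaabaaaabb"
Scanning each position:
  Position 0: "aa" => no
  Position 1: "ac" => no
  Position 2: "cc" => MATCH
  Position 3: "cc" => MATCH
  Position 4: "ca" => no
  Position 5: "aa" => no
  Position 6: "ab" => no
  Position 7: "ba" => no
  Position 8: "aa" => no
  Position 9: "aa" => no
  Position 10: "aa" => no
  Position 11: "ab" => no
  Position 12: "bb" => no
Total occurrences: 2

2


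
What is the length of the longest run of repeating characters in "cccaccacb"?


Input: "cccaccacb"
Scanning for longest run:
  Position 1 ('c'): continues run of 'c', length=2
  Position 2 ('c'): continues run of 'c', length=3
  Position 3 ('a'): new char, reset run to 1
  Position 4 ('c'): new char, reset run to 1
  Position 5 ('c'): continues run of 'c', length=2
  Position 6 ('a'): new char, reset run to 1
  Position 7 ('c'): new char, reset run to 1
  Position 8 ('b'): new char, reset run to 1
Longest run: 'c' with length 3

3


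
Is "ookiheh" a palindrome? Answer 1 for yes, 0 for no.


Input: ookiheh
Reversed: hehikoo
  Compare pos 0 ('o') with pos 6 ('h'): MISMATCH
  Compare pos 1 ('o') with pos 5 ('e'): MISMATCH
  Compare pos 2 ('k') with pos 4 ('h'): MISMATCH
Result: not a palindrome

0


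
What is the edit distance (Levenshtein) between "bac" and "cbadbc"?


Computing edit distance: "bac" -> "cbadbc"
DP table:
           c    b    a    d    b    c
      0    1    2    3    4    5    6
  b   1    1    1    2    3    4    5
  a   2    2    2    1    2    3    4
  c   3    2    3    2    2    3    3
Edit distance = dp[3][6] = 3

3


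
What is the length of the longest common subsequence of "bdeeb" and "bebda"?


LCS of "bdeeb" and "bebda"
DP table:
           b    e    b    d    a
      0    0    0    0    0    0
  b   0    1    1    1    1    1
  d   0    1    1    1    2    2
  e   0    1    2    2    2    2
  e   0    1    2    2    2    2
  b   0    1    2    3    3    3
LCS length = dp[5][5] = 3

3


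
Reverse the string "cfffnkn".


Input: cfffnkn
Reading characters right to left:
  Position 6: 'n'
  Position 5: 'k'
  Position 4: 'n'
  Position 3: 'f'
  Position 2: 'f'
  Position 1: 'f'
  Position 0: 'c'
Reversed: nknfffc

nknfffc


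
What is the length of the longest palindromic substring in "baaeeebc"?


Input: "baaeeebc"
Checking substrings for palindromes:
  [3:6] "eee" (len 3) => palindrome
  [1:3] "aa" (len 2) => palindrome
  [3:5] "ee" (len 2) => palindrome
  [4:6] "ee" (len 2) => palindrome
Longest palindromic substring: "eee" with length 3

3


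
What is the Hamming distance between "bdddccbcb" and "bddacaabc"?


Comparing "bdddccbcb" and "bddacaabc" position by position:
  Position 0: 'b' vs 'b' => same
  Position 1: 'd' vs 'd' => same
  Position 2: 'd' vs 'd' => same
  Position 3: 'd' vs 'a' => differ
  Position 4: 'c' vs 'c' => same
  Position 5: 'c' vs 'a' => differ
  Position 6: 'b' vs 'a' => differ
  Position 7: 'c' vs 'b' => differ
  Position 8: 'b' vs 'c' => differ
Total differences (Hamming distance): 5

5


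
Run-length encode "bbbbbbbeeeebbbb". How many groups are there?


Input: bbbbbbbeeeebbbb
Scanning for consecutive runs:
  Group 1: 'b' x 7 (positions 0-6)
  Group 2: 'e' x 4 (positions 7-10)
  Group 3: 'b' x 4 (positions 11-14)
Total groups: 3

3


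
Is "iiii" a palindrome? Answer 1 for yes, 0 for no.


Input: iiii
Reversed: iiii
  Compare pos 0 ('i') with pos 3 ('i'): match
  Compare pos 1 ('i') with pos 2 ('i'): match
Result: palindrome

1


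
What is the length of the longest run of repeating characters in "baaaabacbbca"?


Input: "baaaabacbbca"
Scanning for longest run:
  Position 1 ('a'): new char, reset run to 1
  Position 2 ('a'): continues run of 'a', length=2
  Position 3 ('a'): continues run of 'a', length=3
  Position 4 ('a'): continues run of 'a', length=4
  Position 5 ('b'): new char, reset run to 1
  Position 6 ('a'): new char, reset run to 1
  Position 7 ('c'): new char, reset run to 1
  Position 8 ('b'): new char, reset run to 1
  Position 9 ('b'): continues run of 'b', length=2
  Position 10 ('c'): new char, reset run to 1
  Position 11 ('a'): new char, reset run to 1
Longest run: 'a' with length 4

4


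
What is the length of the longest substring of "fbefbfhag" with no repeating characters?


Input: "fbefbfhag"
Sliding window (track last position of each char):
  Position 0 ('f'): window [0,0] length 1 -- new best
  Position 1 ('b'): window [0,1] length 2 -- new best
  Position 2 ('e'): window [0,2] length 3 -- new best
  Position 3 ('f'): repeat (last at 0), move window start to 1
  Position 3 ('f'): window [1,3] length 3
  Position 4 ('b'): repeat (last at 1), move window start to 2
  Position 4 ('b'): window [2,4] length 3
  Position 5 ('f'): repeat (last at 3), move window start to 4
  Position 5 ('f'): window [4,5] length 2
  Position 6 ('h'): window [4,6] length 3
  Position 7 ('a'): window [4,7] length 4 -- new best
  Position 8 ('g'): window [4,8] length 5 -- new best
Longest substring with no repeats: "bfhag" with length 5

5


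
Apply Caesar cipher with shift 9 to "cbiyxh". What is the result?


Caesar cipher: shift "cbiyxh" by 9
  'c' (pos 2) + 9 = pos 11 = 'l'
  'b' (pos 1) + 9 = pos 10 = 'k'
  'i' (pos 8) + 9 = pos 17 = 'r'
  'y' (pos 24) + 9 = pos 7 = 'h'
  'x' (pos 23) + 9 = pos 6 = 'g'
  'h' (pos 7) + 9 = pos 16 = 'q'
Result: lkrhgq

lkrhgq


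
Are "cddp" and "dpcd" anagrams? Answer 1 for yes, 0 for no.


Strings: "cddp", "dpcd"
Sorted first:  cddp
Sorted second: cddp
Sorted forms match => anagrams

1


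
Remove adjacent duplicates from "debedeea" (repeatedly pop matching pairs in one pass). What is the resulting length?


Input: debedeea
Stack-based adjacent duplicate removal:
  Read 'd': push. Stack: d
  Read 'e': push. Stack: de
  Read 'b': push. Stack: deb
  Read 'e': push. Stack: debe
  Read 'd': push. Stack: debed
  Read 'e': push. Stack: debede
  Read 'e': matches stack top 'e' => pop. Stack: debed
  Read 'a': push. Stack: debeda
Final stack: "debeda" (length 6)

6


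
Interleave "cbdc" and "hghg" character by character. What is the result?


Interleaving "cbdc" and "hghg":
  Position 0: 'c' from first, 'h' from second => "ch"
  Position 1: 'b' from first, 'g' from second => "bg"
  Position 2: 'd' from first, 'h' from second => "dh"
  Position 3: 'c' from first, 'g' from second => "cg"
Result: chbgdhcg

chbgdhcg


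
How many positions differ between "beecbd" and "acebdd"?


Comparing "beecbd" and "acebdd" position by position:
  Position 0: 'b' vs 'a' => DIFFER
  Position 1: 'e' vs 'c' => DIFFER
  Position 2: 'e' vs 'e' => same
  Position 3: 'c' vs 'b' => DIFFER
  Position 4: 'b' vs 'd' => DIFFER
  Position 5: 'd' vs 'd' => same
Positions that differ: 4

4


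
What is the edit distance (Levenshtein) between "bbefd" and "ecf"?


Computing edit distance: "bbefd" -> "ecf"
DP table:
           e    c    f
      0    1    2    3
  b   1    1    2    3
  b   2    2    2    3
  e   3    2    3    3
  f   4    3    3    3
  d   5    4    4    4
Edit distance = dp[5][3] = 4

4


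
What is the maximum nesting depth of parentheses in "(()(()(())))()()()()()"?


Input: "(()(()(())))()()()()()"
Tracking depth:
  Position 0 '(': depth becomes 1
  Position 1 '(': depth becomes 2
  Position 2 ')': depth becomes 1
  Position 3 '(': depth becomes 2
  Position 4 '(': depth becomes 3
  Position 5 ')': depth becomes 2
  Position 6 '(': depth becomes 3
  Position 7 '(': depth becomes 4
  Position 8 ')': depth becomes 3
  Position 9 ')': depth becomes 2
  Position 10 ')': depth becomes 1
  Position 11 ')': depth becomes 0
  Position 12 '(': depth becomes 1
  Position 13 ')': depth becomes 0
  Position 14 '(': depth becomes 1
  Position 15 ')': depth becomes 0
  Position 16 '(': depth becomes 1
  Position 17 ')': depth becomes 0
  Position 18 '(': depth becomes 1
  Position 19 ')': depth becomes 0
  Position 20 '(': depth becomes 1
  Position 21 ')': depth becomes 0
Maximum depth reached: 4

4


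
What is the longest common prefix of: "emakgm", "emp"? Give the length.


Words: emakgm, emp
  Position 0: all 'e' => match
  Position 1: all 'm' => match
  Position 2: ('a', 'p') => mismatch, stop
LCP = "em" (length 2)

2


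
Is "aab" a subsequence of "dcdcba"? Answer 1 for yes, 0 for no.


Check if "aab" is a subsequence of "dcdcba"
Greedy scan:
  Position 0 ('d'): no match needed
  Position 1 ('c'): no match needed
  Position 2 ('d'): no match needed
  Position 3 ('c'): no match needed
  Position 4 ('b'): no match needed
  Position 5 ('a'): matches sub[0] = 'a'
Only matched 1/3 characters => not a subsequence

0


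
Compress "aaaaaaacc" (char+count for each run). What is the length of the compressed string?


Input: aaaaaaacc
Runs:
  'a' x 7 => "a7"
  'c' x 2 => "c2"
Compressed: "a7c2"
Compressed length: 4

4


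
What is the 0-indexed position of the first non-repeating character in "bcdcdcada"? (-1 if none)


Input: bcdcdcada
Character frequencies:
  'a': 2
  'b': 1
  'c': 3
  'd': 3
Scanning left to right for freq == 1:
  Position 0 ('b'): unique! => answer = 0

0


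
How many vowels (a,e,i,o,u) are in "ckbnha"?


Input: ckbnha
Checking each character:
  'c' at position 0: consonant
  'k' at position 1: consonant
  'b' at position 2: consonant
  'n' at position 3: consonant
  'h' at position 4: consonant
  'a' at position 5: vowel (running total: 1)
Total vowels: 1

1


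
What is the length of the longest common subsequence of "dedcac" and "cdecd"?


LCS of "dedcac" and "cdecd"
DP table:
           c    d    e    c    d
      0    0    0    0    0    0
  d   0    0    1    1    1    1
  e   0    0    1    2    2    2
  d   0    0    1    2    2    3
  c   0    1    1    2    3    3
  a   0    1    1    2    3    3
  c   0    1    1    2    3    3
LCS length = dp[6][5] = 3

3


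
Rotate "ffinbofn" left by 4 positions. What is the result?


Input: "ffinbofn", rotate left by 4
First 4 characters: "ffin"
Remaining characters: "bofn"
Concatenate remaining + first: "bofn" + "ffin" = "bofnffin"

bofnffin


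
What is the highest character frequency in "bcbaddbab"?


Input: bcbaddbab
Character counts:
  'a': 2
  'b': 4
  'c': 1
  'd': 2
Maximum frequency: 4

4


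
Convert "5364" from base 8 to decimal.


Input: "5364" in base 8
Positional expansion:
  Digit '5' (value 5) x 8^3 = 2560
  Digit '3' (value 3) x 8^2 = 192
  Digit '6' (value 6) x 8^1 = 48
  Digit '4' (value 4) x 8^0 = 4
Sum = 2804

2804


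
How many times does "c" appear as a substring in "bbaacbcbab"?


Searching for "c" in "bbaacbcbab"
Scanning each position:
  Position 0: "b" => no
  Position 1: "b" => no
  Position 2: "a" => no
  Position 3: "a" => no
  Position 4: "c" => MATCH
  Position 5: "b" => no
  Position 6: "c" => MATCH
  Position 7: "b" => no
  Position 8: "a" => no
  Position 9: "b" => no
Total occurrences: 2

2


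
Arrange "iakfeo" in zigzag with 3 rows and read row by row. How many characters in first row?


Zigzag "iakfeo" into 3 rows:
Placing characters:
  'i' => row 0
  'a' => row 1
  'k' => row 2
  'f' => row 1
  'e' => row 0
  'o' => row 1
Rows:
  Row 0: "ie"
  Row 1: "afo"
  Row 2: "k"
First row length: 2

2


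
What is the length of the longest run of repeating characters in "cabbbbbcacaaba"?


Input: "cabbbbbcacaaba"
Scanning for longest run:
  Position 1 ('a'): new char, reset run to 1
  Position 2 ('b'): new char, reset run to 1
  Position 3 ('b'): continues run of 'b', length=2
  Position 4 ('b'): continues run of 'b', length=3
  Position 5 ('b'): continues run of 'b', length=4
  Position 6 ('b'): continues run of 'b', length=5
  Position 7 ('c'): new char, reset run to 1
  Position 8 ('a'): new char, reset run to 1
  Position 9 ('c'): new char, reset run to 1
  Position 10 ('a'): new char, reset run to 1
  Position 11 ('a'): continues run of 'a', length=2
  Position 12 ('b'): new char, reset run to 1
  Position 13 ('a'): new char, reset run to 1
Longest run: 'b' with length 5

5


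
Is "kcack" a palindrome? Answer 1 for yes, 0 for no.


Input: kcack
Reversed: kcack
  Compare pos 0 ('k') with pos 4 ('k'): match
  Compare pos 1 ('c') with pos 3 ('c'): match
Result: palindrome

1


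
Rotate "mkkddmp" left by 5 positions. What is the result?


Input: "mkkddmp", rotate left by 5
First 5 characters: "mkkdd"
Remaining characters: "mp"
Concatenate remaining + first: "mp" + "mkkdd" = "mpmkkdd"

mpmkkdd


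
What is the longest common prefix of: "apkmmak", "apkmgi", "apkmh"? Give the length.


Words: apkmmak, apkmgi, apkmh
  Position 0: all 'a' => match
  Position 1: all 'p' => match
  Position 2: all 'k' => match
  Position 3: all 'm' => match
  Position 4: ('m', 'g', 'h') => mismatch, stop
LCP = "apkm" (length 4)

4


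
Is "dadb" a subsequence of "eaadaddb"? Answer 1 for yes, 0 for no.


Check if "dadb" is a subsequence of "eaadaddb"
Greedy scan:
  Position 0 ('e'): no match needed
  Position 1 ('a'): no match needed
  Position 2 ('a'): no match needed
  Position 3 ('d'): matches sub[0] = 'd'
  Position 4 ('a'): matches sub[1] = 'a'
  Position 5 ('d'): matches sub[2] = 'd'
  Position 6 ('d'): no match needed
  Position 7 ('b'): matches sub[3] = 'b'
All 4 characters matched => is a subsequence

1


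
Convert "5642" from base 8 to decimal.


Input: "5642" in base 8
Positional expansion:
  Digit '5' (value 5) x 8^3 = 2560
  Digit '6' (value 6) x 8^2 = 384
  Digit '4' (value 4) x 8^1 = 32
  Digit '2' (value 2) x 8^0 = 2
Sum = 2978

2978


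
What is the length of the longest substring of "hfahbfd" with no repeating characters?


Input: "hfahbfd"
Sliding window (track last position of each char):
  Position 0 ('h'): window [0,0] length 1 -- new best
  Position 1 ('f'): window [0,1] length 2 -- new best
  Position 2 ('a'): window [0,2] length 3 -- new best
  Position 3 ('h'): repeat (last at 0), move window start to 1
  Position 3 ('h'): window [1,3] length 3
  Position 4 ('b'): window [1,4] length 4 -- new best
  Position 5 ('f'): repeat (last at 1), move window start to 2
  Position 5 ('f'): window [2,5] length 4
  Position 6 ('d'): window [2,6] length 5 -- new best
Longest substring with no repeats: "ahbfd" with length 5

5
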